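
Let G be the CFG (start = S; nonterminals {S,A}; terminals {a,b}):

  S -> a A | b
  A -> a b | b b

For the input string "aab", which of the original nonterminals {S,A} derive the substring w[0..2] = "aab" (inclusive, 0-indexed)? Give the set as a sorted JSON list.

Convert to CNF:
  S -> T0 A | b
  A -> T0 T1 | T1 T1
  T0 -> a
  T1 -> b

CYK table (by increasing span) (cells [i..j] with 0 ≤ i ≤ j ≤ 2 only):
  cell(0,0) a: {T0}  orig:{}
  cell(1,1) a: {T0}  orig:{}
  cell(2,2) b: {S,T1}  orig:{S}
  cell(0,1) aa: ∅
  cell(1,2) ab: {A}
  cell(0,2) aab: {S}

Original NTs in T[0,2] deriving "aab": ["S"]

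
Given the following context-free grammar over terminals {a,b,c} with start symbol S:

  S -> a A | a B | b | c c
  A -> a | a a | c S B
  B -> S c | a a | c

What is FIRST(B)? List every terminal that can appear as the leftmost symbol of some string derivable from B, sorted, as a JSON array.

Compute FIRST by fixpoint:
pass 1:
  A via A→a: +{a}
  A via A→c S B: +{c}
  B via B→a a: +{a}
  B via B→c: +{c}
  S via S→a A: +{a}
  S via S→b: +{b}
  S via S→c c: +{c}
  FIRST[S]={a,b,c}  FIRST[A]={a,c}  FIRST[B]={a,c}
pass 2:
  B via B→S c: +{b}
  FIRST[S]={a,b,c}  FIRST[A]={a,c}  FIRST[B]={a,b,c}
pass 3: (stable)
  FIRST[S]={a,b,c}  FIRST[A]={a,c}  FIRST[B]={a,b,c}

FIRST(B) = ["a", "b", "c"]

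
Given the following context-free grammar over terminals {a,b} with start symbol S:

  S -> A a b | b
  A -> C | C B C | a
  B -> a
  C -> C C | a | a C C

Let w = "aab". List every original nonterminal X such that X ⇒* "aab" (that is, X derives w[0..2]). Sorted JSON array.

Convert to CNF:
  S -> A X5 | b
  A -> C C | C X2 | T0 X3 | a
  B -> a
  C -> C C | T0 X4 | a
  T0 -> a
  T1 -> b
  X2 -> B C
  X3 -> C C
  X4 -> C C
  X5 -> T0 T1

CYK table (by increasing span) — only the sub-triangle for w[0..2]:
  [0..0]={A,B,C,T0}  "a"  orig:{A,B,C}
  [1..1]={A,B,C,T0}  "a"  orig:{A,B,C}
  [2..2]={S,T1}  "b"  orig:{S}
  [0..1]={A,C,X2,X3,X4}  "aa"  orig:{A,C}
  [1..2]={X5}  "ab"  orig:{}
  [0..2]={S}  "aab"

Original NTs in T[0,2] deriving "aab": ["S"]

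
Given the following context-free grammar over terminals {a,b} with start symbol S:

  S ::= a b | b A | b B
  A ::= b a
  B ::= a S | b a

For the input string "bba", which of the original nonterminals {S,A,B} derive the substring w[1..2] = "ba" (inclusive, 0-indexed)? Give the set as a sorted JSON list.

CNF form of G:
  S -> T0 A | T0 B | T1 T0
  A -> T0 T1
  B -> T0 T1 | T1 S
  T0 -> b
  T1 -> a

Fill CYK table bottom-up, restricted to cells inside w[1..2]:
  [1..1]={T0}  "b"  orig:{}
  [2..2]={T1}  "a"  orig:{}
  [1..2]={A,B}  "ba"

Original NTs in T[1,2] deriving "ba": ["A", "B"]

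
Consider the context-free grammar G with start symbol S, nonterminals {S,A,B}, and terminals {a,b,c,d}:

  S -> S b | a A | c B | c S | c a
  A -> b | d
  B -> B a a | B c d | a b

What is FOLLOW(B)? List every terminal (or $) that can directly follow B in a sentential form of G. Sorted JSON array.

Compute FIRST by fixpoint:
pass 1:
  A via A→b: +{b}
  A via A→d: +{d}
  B via B→a b: +{a}
  S via S→a A: +{a}
  S via S→c B: +{c}
  FIRST[S]={a,c}  FIRST[A]={b,d}  FIRST[B]={a}
pass 2: done
  FIRST[S]={a,c}  FIRST[A]={b,d}  FIRST[B]={a}

Compute FOLLOW by fixpoint:
seed FOLLOW(S) with $
round 1:
  B→B a a: FOLLOW(B) ⊇ FIRST(a) = {a}; new: +{a}
  B→B c d: FOLLOW(B) ⊇ FIRST(c) = {c}; new: +{c}
  S→S b: FOLLOW(S) ⊇ FIRST(b) = {b}; new: +{b}
  S→a A: FOLLOW(A) ⊇ FOLLOW(S) ⊇ {$,b}; new: +{$,b}
  S→c B: FOLLOW(B) ⊇ FOLLOW(S) ⊇ {$,b}; new: +{$,b}
  FOLLOW[S]={$,b}  FOLLOW[A]={$,b}  FOLLOW[B]={$,a,b,c}
round 2: done
  FOLLOW[S]={$,b}  FOLLOW[A]={$,b}  FOLLOW[B]={$,a,b,c}

FOLLOW(B) = ["$", "a", "b", "c"]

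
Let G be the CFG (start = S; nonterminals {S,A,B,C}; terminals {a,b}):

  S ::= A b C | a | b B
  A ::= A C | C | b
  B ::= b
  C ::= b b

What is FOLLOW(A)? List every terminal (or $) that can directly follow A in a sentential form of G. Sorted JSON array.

FIRST iteration:
[1]
  A via A→b: +{b}
  B via B→b: +{b}
  C via C→b b: +{b}
  S via S→A b C: +{b}
  S via S→a: +{a}
  FIRST[S]={a,b}  FIRST[A]={b}  FIRST[B]={b}  FIRST[C]={b}
[2] (no change)
  FIRST[S]={a,b}  FIRST[A]={b}  FIRST[B]={b}  FIRST[C]={b}

FOLLOW sets:
seed FOLLOW(S) with $
[1]
  A→A C: FOLLOW(A) ⊇ FIRST(C) = {b}; new: +{b}
  A→A C: FOLLOW(C) ⊇ FOLLOW(A) ⊇ {b}; new: +{b}
  S→A b C: FOLLOW(C) ⊇ FOLLOW(S) ⊇ {$}; new: +{$}
  S→b B: FOLLOW(B) ⊇ FOLLOW(S) ⊇ {$}; new: +{$}
  FOLLOW[S]={$}  FOLLOW[A]={b}  FOLLOW[B]={$}  FOLLOW[C]={$,b}
[2] done
  FOLLOW[S]={$}  FOLLOW[A]={b}  FOLLOW[B]={$}  FOLLOW[C]={$,b}

FOLLOW(A) = ["b"]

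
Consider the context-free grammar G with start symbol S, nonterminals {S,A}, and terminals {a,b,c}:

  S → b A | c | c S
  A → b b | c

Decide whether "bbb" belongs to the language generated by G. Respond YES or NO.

CNF form of G:
  S -> T0 A | T1 S | c
  A -> T0 T0 | c
  T0 -> b
  T1 -> c

Fill CYK table bottom-up:
  cell(0,0) b: {T0}  orig:{}
  cell(1,1) b: {T0}  orig:{}
  cell(2,2) b: {T0}  orig:{}
  cell(0,1) bb: {A}
  cell(1,2) bb: {A}
  cell(0,2) bbb: {S}

S ∈ T[0,2] ⇒ YES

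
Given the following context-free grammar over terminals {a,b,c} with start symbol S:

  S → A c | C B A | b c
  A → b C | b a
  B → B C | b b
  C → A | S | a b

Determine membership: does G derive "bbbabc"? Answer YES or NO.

Convert to CNF:
  S -> A T2 | C X4 | T0 T2
  A -> T0 C | T0 T1
  B -> B C | T0 T0
  C -> A T2 | C X3 | T0 C | T0 T1 | T0 T2 | T1 T0
  T0 -> b
  T1 -> a
  T2 -> c
  X3 -> B A
  X4 -> B A

CYK table (by increasing span):
  [0..0]={T0}  "b"  orig:{}
  [1..1]={T0}  "b"  orig:{}
  [2..2]={T0}  "b"  orig:{}
  [3..3]={T1}  "a"  orig:{}
  [4..4]={T0}  "b"  orig:{}
  [5..5]={T2}  "c"  orig:{}
  [0..1]={B}  "bb"
  [1..2]={B}  "bb"
  [2..3]={A,C}  "ba"
  [3..4]={C}  "ab"
  [4..5]={C,S}  "bc"
  [0..2]=∅  "bbb"
  [1..3]={A,C}  "bba"
  [2..4]={A,C}  "bab"
  [3..5]=∅  "abc"
  [0..3]={A,B,C,X3,X4}  "bbba"  orig:{A,B,C}
  [1..4]={A,B,C}  "bbab"
  [2..5]={C,S}  "babc"
  [0..4]={A,B,C,X3,X4}  "bbbab"  orig:{A,B,C}
  [1..5]={A,C,S}  "bbabc"
  [0..5]={A,B,C,S}  "bbbabc"

S ∈ T[0,5] ⇒ YES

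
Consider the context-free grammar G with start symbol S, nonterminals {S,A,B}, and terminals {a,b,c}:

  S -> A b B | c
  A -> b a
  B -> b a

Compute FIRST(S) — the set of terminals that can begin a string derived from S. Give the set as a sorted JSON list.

Compute FIRST by fixpoint:
round 1:
  A via A→b a: +{b}
  B via B→b a: +{b}
  S via S→A b B: +{b}
  S via S→c: +{c}
  S: {b,c}  A: {b}  B: {b}
round 2: done
  S: {b,c}  A: {b}  B: {b}

FIRST(S) = ["b", "c"]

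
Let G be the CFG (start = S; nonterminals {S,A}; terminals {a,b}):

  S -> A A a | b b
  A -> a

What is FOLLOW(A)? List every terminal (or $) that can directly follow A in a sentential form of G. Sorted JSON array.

FIRST iteration:
[1]
  A via A→a: +{a}
  S via S→A A a: +{a}
  S via S→b b: +{b}
  S: {a,b}  A: {a}
[2] (no change)
  S: {a,b}  A: {a}

Compute FOLLOW by fixpoint:
FOLLOW(S) := {$}
[1]
  S→A A a: FOLLOW(A) ⊇ FIRST(A) = {a}; new: +{a}
  S: {$}  A: {a}
[2] done
  S: {$}  A: {a}

FOLLOW(A) = ["a"]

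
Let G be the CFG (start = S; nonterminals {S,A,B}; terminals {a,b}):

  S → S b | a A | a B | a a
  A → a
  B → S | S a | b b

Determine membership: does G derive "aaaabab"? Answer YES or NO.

CNF form of G:
  S -> S T1 | T0 A | T0 B | T0 T0
  A -> a
  B -> S T0 | S T1 | T0 A | T0 B | T0 T0 | T1 T1
  T0 -> a
  T1 -> b

Fill CYK table bottom-up:
  T[0,0] 'a' = {A,T0}  orig:{A}
  T[1,1] 'a' = {A,T0}  orig:{A}
  T[2,2] 'a' = {A,T0}  orig:{A}
  T[3,3] 'a' = {A,T0}  orig:{A}
  T[4,4] 'b' = {T1}  orig:{}
  T[5,5] 'a' = {A,T0}  orig:{A}
  T[6,6] 'b' = {T1}  orig:{}
  T[0,1] 'aa' = {B,S}
  T[1,2] 'aa' = {B,S}
  T[2,3] 'aa' = {B,S}
  T[3,4] 'ab' = ∅
  T[4,5] 'ba' = ∅
  T[5,6] 'ab' = ∅
  T[0,2] 'aaa' = {B,S}
  T[1,3] 'aaa' = {B,S}
  T[2,4] 'aab' = {B,S}
  T[3,5] 'aba' = ∅
  T[4,6] 'bab' = ∅
  T[0,3] 'aaaa' = {B,S}
  T[1,4] 'aaab' = {B,S}
  T[2,5] 'aaba' = {B}
  T[3,6] 'abab' = ∅
  T[0,4] 'aaaab' = {B,S}
  T[1,5] 'aaaba' = {B,S}
  T[2,6] 'aabab' = ∅
  T[0,5] 'aaaaba' = {B,S}
  T[1,6] 'aaabab' = {B,S}
  T[0,6] 'aaaabab' = {B,S}

S ∈ T[0,6] ⇒ YES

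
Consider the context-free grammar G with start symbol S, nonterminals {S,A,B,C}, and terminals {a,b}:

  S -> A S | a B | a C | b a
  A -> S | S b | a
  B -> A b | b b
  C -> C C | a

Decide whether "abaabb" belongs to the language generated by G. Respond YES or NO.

Convert to CNF:
  S -> A S | T0 T1 | T1 B | T1 C
  A -> A S | S T0 | T0 T1 | T1 B | T1 C | a
  B -> A T0 | T0 T0
  C -> C C | a
  T0 -> b
  T1 -> a

CYK table (by increasing span):
  T[0,0] 'a' = {A,C,T1}  orig:{A,C}
  T[1,1] 'b' = {T0}  orig:{}
  T[2,2] 'a' = {A,C,T1}  orig:{A,C}
  T[3,3] 'a' = {A,C,T1}  orig:{A,C}
  T[4,4] 'b' = {T0}  orig:{}
  T[5,5] 'b' = {T0}  orig:{}
  T[0,1] 'ab' = {B}
  T[1,2] 'ba' = {A,S}
  T[2,3] 'aa' = {A,C,S}
  T[3,4] 'ab' = {B}
  T[4,5] 'bb' = {B}
  T[0,2] 'aba' = {A,S}
  T[1,3] 'baa' = ∅
  T[2,4] 'aab' = {A,B,S}
  T[3,5] 'abb' = {A,S}
  T[0,3] 'abaa' = ∅
  T[1,4] 'baab' = ∅
  T[2,5] 'aabb' = {A,B,S}
  T[0,4] 'abaab' = ∅
  T[1,5] 'baabb' = {A,S}
  T[0,5] 'abaabb' = {A,S}

S ∈ T[0,5] ⇒ YES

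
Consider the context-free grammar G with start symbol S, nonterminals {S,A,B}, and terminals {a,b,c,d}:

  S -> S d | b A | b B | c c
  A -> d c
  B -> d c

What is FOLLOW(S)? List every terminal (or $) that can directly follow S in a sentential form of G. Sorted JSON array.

FIRST sets, iterate to fixpoint:
[1]
  A via A→d c: +{d}
  B via B→d c: +{d}
  S via S→b A: +{b}
  S via S→c c: +{c}
  FIRST(S)={b,c}  FIRST(A)={d}  FIRST(B)={d}
[2] (no change)
  FIRST(S)={b,c}  FIRST(A)={d}  FIRST(B)={d}

FOLLOW iteration:
seed FOLLOW(S) with $
iter 1:
  S→S d: FOLLOW(S) ⊇ FIRST(d) = {d}; new: +{d}
  S→b A: FOLLOW(A) ⊇ FOLLOW(S) ⊇ {$,d}; new: +{$,d}
  S→b B: FOLLOW(B) ⊇ FOLLOW(S) ⊇ {$,d}; new: +{$,d}
  FOLLOW[S]={$,d}  FOLLOW[A]={$,d}  FOLLOW[B]={$,d}
iter 2: — fixpoint
  FOLLOW[S]={$,d}  FOLLOW[A]={$,d}  FOLLOW[B]={$,d}

FOLLOW(S) = ["$", "d"]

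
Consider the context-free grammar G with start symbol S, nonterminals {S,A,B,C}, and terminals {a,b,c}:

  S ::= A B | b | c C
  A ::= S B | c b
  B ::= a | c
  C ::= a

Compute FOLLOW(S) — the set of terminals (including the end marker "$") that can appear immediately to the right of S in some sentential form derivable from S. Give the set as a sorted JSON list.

FIRST iteration:
round 1:
  A via A→c b: +{c}
  B via B→a: +{a}
  B via B→c: +{c}
  C via C→a: +{a}
  S via S→A B: +{c}
  S via S→b: +{b}
  FIRST(S)={b,c}  FIRST(A)={c}  FIRST(B)={a,c}  FIRST(C)={a}
round 2:
  A via A→S B: +{b}
  FIRST(S)={b,c}  FIRST(A)={b,c}  FIRST(B)={a,c}  FIRST(C)={a}
round 3: — fixpoint
  FIRST(S)={b,c}  FIRST(A)={b,c}  FIRST(B)={a,c}  FIRST(C)={a}

FOLLOW iteration:
FOLLOW(S) := {$}
[1]
  A→S B: FOLLOW(S) ⊇ FIRST(B) = {a,c}; new: +{a,c}
  S→A B: FOLLOW(A) ⊇ FIRST(B) = {a,c}; new: +{a,c}
  S→A B: FOLLOW(B) ⊇ FOLLOW(S) ⊇ {$,a,c}; new: +{$,a,c}
  S→c C: FOLLOW(C) ⊇ FOLLOW(S) ⊇ {$,a,c}; new: +{$,a,c}
  FOLLOW[S]={$,a,c}  FOLLOW[A]={a,c}  FOLLOW[B]={$,a,c}  FOLLOW[C]={$,a,c}
[2] (stable)
  FOLLOW[S]={$,a,c}  FOLLOW[A]={a,c}  FOLLOW[B]={$,a,c}  FOLLOW[C]={$,a,c}

FOLLOW(S) = ["$", "a", "c"]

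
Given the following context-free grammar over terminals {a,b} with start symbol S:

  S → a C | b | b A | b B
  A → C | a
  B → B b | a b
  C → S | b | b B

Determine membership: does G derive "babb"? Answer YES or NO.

CNF form of G:
  S -> T0 C | T1 A | T1 B | b
  A -> T0 C | T1 A | T1 B | a | b
  B -> B T1 | T0 T1
  C -> T0 C | T1 A | T1 B | b
  T0 -> a
  T1 -> b

Fill CYK table bottom-up:
  T[0,0] 'b' = {A,C,S,T1}  orig:{A,C,S}
  T[1,1] 'a' = {A,T0}  orig:{A}
  T[2,2] 'b' = {A,C,S,T1}  orig:{A,C,S}
  T[3,3] 'b' = {A,C,S,T1}  orig:{A,C,S}
  T[0,1] 'ba' = {A,C,S}
  T[1,2] 'ab' = {A,B,C,S}
  T[2,3] 'bb' = {A,C,S}
  T[0,2] 'bab' = {A,C,S}
  T[1,3] 'abb' = {A,B,C,S}
  T[0,3] 'babb' = {A,C,S}

S ∈ T[0,3] ⇒ YES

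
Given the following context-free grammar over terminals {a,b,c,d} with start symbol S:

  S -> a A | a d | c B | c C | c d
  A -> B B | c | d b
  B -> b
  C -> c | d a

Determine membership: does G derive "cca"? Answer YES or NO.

Convert to CNF:
  S -> T2 A | T2 T0 | T3 B | T3 C | T3 T0
  A -> B B | T0 T1 | c
  B -> b
  C -> T0 T2 | c
  T0 -> d
  T1 -> b
  T2 -> a
  T3 -> c

Fill CYK table bottom-up:
  [0..0]={A,C,T3}  "c"  orig:{A,C}
  [1..1]={A,C,T3}  "c"  orig:{A,C}
  [2..2]={T2}  "a"  orig:{}
  [0..1]={S}  "cc"
  [1..2]=∅  "ca"
  [0..2]=∅  "cca"

S ∉ T[0,2] ⇒ NO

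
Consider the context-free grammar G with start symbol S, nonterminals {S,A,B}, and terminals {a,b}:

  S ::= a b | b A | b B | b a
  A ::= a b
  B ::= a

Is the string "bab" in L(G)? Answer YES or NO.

CNF form of G:
  S -> T0 T1 | T1 A | T1 B | T1 T0
  A -> T0 T1
  B -> a
  T0 -> a
  T1 -> b

CYK table (by increasing span):
  T[0,0] 'b' = {T1}  orig:{}
  T[1,1] 'a' = {B,T0}  orig:{B}
  T[2,2] 'b' = {T1}  orig:{}
  T[0,1] 'ba' = {S}
  T[1,2] 'ab' = {A,S}
  T[0,2] 'bab' = {S}

S ∈ T[0,2] ⇒ YES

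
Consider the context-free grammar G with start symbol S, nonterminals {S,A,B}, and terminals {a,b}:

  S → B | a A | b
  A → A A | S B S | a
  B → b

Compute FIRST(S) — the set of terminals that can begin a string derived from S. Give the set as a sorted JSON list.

FIRST iteration:
round 1:
  A via A→a: +{a}
  B via B→b: +{b}
  S via S→B: +{b}
  S via S→a A: +{a}
  S: {a,b}  A: {a}  B: {b}
round 2:
  A via A→S B S: +{b}
  S: {a,b}  A: {a,b}  B: {b}
round 3: (stable)
  S: {a,b}  A: {a,b}  B: {b}

FIRST(S) = ["a", "b"]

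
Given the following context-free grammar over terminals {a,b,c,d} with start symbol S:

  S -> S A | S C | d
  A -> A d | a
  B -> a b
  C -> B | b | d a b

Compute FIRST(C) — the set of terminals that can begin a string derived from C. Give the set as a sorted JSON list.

Compute FIRST by fixpoint:
iter 1:
  A via A→a: +{a}
  B via B→a b: +{a}
  C via C→B: +{a}
  C via C→b: +{b}
  C via C→d a b: +{d}
  S via S→d: +{d}
  FIRST[S]={d}  FIRST[A]={a}  FIRST[B]={a}  FIRST[C]={a,b,d}
iter 2: (stable)
  FIRST[S]={d}  FIRST[A]={a}  FIRST[B]={a}  FIRST[C]={a,b,d}

FIRST(C) = ["a", "b", "d"]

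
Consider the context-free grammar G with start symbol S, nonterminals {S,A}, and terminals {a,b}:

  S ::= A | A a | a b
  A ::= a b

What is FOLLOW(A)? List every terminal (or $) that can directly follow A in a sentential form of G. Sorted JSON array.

FIRST sets, iterate to fixpoint:
iter 1:
  A via A→a b: +{a}
  S via S→A: +{a}
  S: {a}  A: {a}
iter 2: (stable)
  S: {a}  A: {a}

FOLLOW iteration:
FOLLOW(S) := {$}
round 1:
  S→A: FOLLOW(A) ⊇ FOLLOW(S) ⊇ {$}; new: +{$}
  S→A a: FOLLOW(A) ⊇ FIRST(a) = {a}; new: +{a}
  FOLLOW(S)={$}  FOLLOW(A)={$,a}
round 2: (no change)
  FOLLOW(S)={$}  FOLLOW(A)={$,a}

FOLLOW(A) = ["$", "a"]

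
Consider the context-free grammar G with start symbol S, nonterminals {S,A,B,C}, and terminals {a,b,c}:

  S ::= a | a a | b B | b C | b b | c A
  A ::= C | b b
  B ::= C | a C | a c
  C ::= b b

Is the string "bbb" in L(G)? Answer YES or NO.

CNF form of G:
  S -> T0 B | T0 C | T0 T0 | T1 T1 | T2 A | a
  A -> T0 T0
  B -> T0 T0 | T1 C | T1 T2
  C -> T0 T0
  T0 -> b
  T1 -> a
  T2 -> c

Fill CYK table bottom-up:
  cell(0,0) b: {T0}  orig:{}
  cell(1,1) b: {T0}  orig:{}
  cell(2,2) b: {T0}  orig:{}
  cell(0,1) bb: {A,B,C,S}
  cell(1,2) bb: {A,B,C,S}
  cell(0,2) bbb: {S}

S ∈ T[0,2] ⇒ YES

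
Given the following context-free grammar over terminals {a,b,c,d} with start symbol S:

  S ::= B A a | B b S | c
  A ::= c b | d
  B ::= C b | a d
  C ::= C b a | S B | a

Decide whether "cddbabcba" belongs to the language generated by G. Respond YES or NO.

CNF form of G:
  S -> B X5 | B X6 | c
  A -> T0 T1 | d
  B -> C T1 | T2 T3
  C -> C X4 | S B | a
  T0 -> c
  T1 -> b
  T2 -> a
  T3 -> d
  X4 -> T1 T2
  X5 -> A T2
  X6 -> T1 S

CYK fill:
  [0..0]={S,T0}  "c"  orig:{S}
  [1..1]={A,T3}  "d"  orig:{A}
  [2..2]={A,T3}  "d"  orig:{A}
  [3..3]={T1}  "b"  orig:{}
  [4..4]={C,T2}  "a"  orig:{C}
  [5..5]={T1}  "b"  orig:{}
  [6..6]={S,T0}  "c"  orig:{S}
  [7..7]={T1}  "b"  orig:{}
  [8..8]={C,T2}  "a"  orig:{C}
  [0..1]=∅  "cd"
  [1..2]=∅  "dd"
  [2..3]=∅  "db"
  [3..4]={X4}  "ba"  orig:{}
  [4..5]={B}  "ab"
  [5..6]={X6}  "bc"  orig:{}
  [6..7]={A}  "cb"
  [7..8]={X4}  "ba"  orig:{}
  [0..2]=∅  "cdd"
  [1..3]=∅  "ddb"
  [2..4]=∅  "dba"
  [3..5]=∅  "bab"
  [4..6]=∅  "abc"
  [5..7]=∅  "bcb"
  [6..8]={X5}  "cba"  orig:{}
  [0..3]=∅  "cddb"
  [1..4]=∅  "ddba"
  [2..5]=∅  "dbab"
  [3..6]=∅  "babc"
  [4..7]=∅  "abcb"
  [5..8]=∅  "bcba"
  [0..4]=∅  "cddba"
  [1..5]=∅  "ddbab"
  [2..6]=∅  "dbabc"
  [3..7]=∅  "babcb"
  [4..8]={S}  "abcba"
  [0..5]=∅  "cddbab"
  [1..6]=∅  "ddbabc"
  [2..7]=∅  "dbabcb"
  [3..8]={X6}  "babcba"  orig:{}
  [0..6]=∅  "cddbabc"
  [1..7]=∅  "ddbabcb"
  [2..8]=∅  "dbabcba"
  [0..7]=∅  "cddbabcb"
  [1..8]=∅  "ddbabcba"
  [0..8]=∅  "cddbabcba"

S ∉ T[0,8] ⇒ NO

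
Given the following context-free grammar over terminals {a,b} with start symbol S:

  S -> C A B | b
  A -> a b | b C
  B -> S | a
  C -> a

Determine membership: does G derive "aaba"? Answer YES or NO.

Convert to CNF:
  S -> C X3 | b
  A -> T0 T1 | T1 C
  B -> C X2 | a | b
  C -> a
  T0 -> a
  T1 -> b
  X2 -> A B
  X3 -> A B

Fill CYK table bottom-up:
  T[0,0] 'a' = {B,C,T0}  orig:{B,C}
  T[1,1] 'a' = {B,C,T0}  orig:{B,C}
  T[2,2] 'b' = {B,S,T1}  orig:{B,S}
  T[3,3] 'a' = {B,C,T0}  orig:{B,C}
  T[0,1] 'aa' = ∅
  T[1,2] 'ab' = {A}
  T[2,3] 'ba' = {A}
  T[0,2] 'aab' = ∅
  T[1,3] 'aba' = {X2,X3}  orig:{}
  T[0,3] 'aaba' = {B,S}

S ∈ T[0,3] ⇒ YES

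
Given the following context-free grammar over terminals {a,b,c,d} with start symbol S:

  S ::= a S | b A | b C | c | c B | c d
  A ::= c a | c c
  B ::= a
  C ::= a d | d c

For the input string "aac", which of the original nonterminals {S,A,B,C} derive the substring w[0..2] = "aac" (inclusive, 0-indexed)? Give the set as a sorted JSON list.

Convert to CNF:
  S -> T0 B | T0 T2 | T1 S | T3 A | T3 C | c
  A -> T0 T0 | T0 T1
  B -> a
  C -> T1 T2 | T2 T0
  T0 -> c
  T1 -> a
  T2 -> d
  T3 -> b

CYK table (by increasing span) — only the sub-triangle for w[0..2]:
  [0..0]={B,T1}  "a"  orig:{B}
  [1..1]={B,T1}  "a"  orig:{B}
  [2..2]={S,T0}  "c"  orig:{S}
  [0..1]=∅  "aa"
  [1..2]={S}  "ac"
  [0..2]={S}  "aac"

Original NTs in T[0,2] deriving "aac": ["S"]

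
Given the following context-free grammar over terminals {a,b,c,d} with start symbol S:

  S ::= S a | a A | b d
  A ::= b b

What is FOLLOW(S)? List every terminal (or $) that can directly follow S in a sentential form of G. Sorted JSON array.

Compute FIRST by fixpoint:
pass 1:
  A via A→b b: +{b}
  S via S→a A: +{a}
  S via S→b d: +{b}
  FIRST[S]={a,b}  FIRST[A]={b}
pass 2: — fixpoint
  FIRST[S]={a,b}  FIRST[A]={b}

FOLLOW sets:
FOLLOW(S) := {$}
pass 1:
  S→S a: FOLLOW(S) ⊇ FIRST(a) = {a}; new: +{a}
  S→a A: FOLLOW(A) ⊇ FOLLOW(S) ⊇ {$,a}; new: +{$,a}
  FOLLOW[S]={$,a}  FOLLOW[A]={$,a}
pass 2: (no change)
  FOLLOW[S]={$,a}  FOLLOW[A]={$,a}

FOLLOW(S) = ["$", "a"]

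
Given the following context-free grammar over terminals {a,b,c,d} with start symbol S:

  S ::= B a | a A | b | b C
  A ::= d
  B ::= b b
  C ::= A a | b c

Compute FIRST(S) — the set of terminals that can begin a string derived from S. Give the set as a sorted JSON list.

Compute FIRST by fixpoint:
[1]
  A via A→d: +{d}
  B via B→b b: +{b}
  C via C→A a: +{d}
  C via C→b c: +{b}
  S via S→B a: +{b}
  S via S→a A: +{a}
  FIRST(S)={a,b}  FIRST(A)={d}  FIRST(B)={b}  FIRST(C)={b,d}
[2] — fixpoint
  FIRST(S)={a,b}  FIRST(A)={d}  FIRST(B)={b}  FIRST(C)={b,d}

FIRST(S) = ["a", "b"]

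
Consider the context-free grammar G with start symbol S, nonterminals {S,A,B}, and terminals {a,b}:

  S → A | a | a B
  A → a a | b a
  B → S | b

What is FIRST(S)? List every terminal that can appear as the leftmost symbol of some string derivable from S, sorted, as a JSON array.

FIRST sets, iterate to fixpoint:
[1]
  A via A→a a: +{a}
  A via A→b a: +{b}
  B via B→b: +{b}
  S via S→A: +{a,b}
  S: {a,b}  A: {a,b}  B: {b}
[2]
  B via B→S: +{a}
  S: {a,b}  A: {a,b}  B: {a,b}
[3] done
  S: {a,b}  A: {a,b}  B: {a,b}

FIRST(S) = ["a", "b"]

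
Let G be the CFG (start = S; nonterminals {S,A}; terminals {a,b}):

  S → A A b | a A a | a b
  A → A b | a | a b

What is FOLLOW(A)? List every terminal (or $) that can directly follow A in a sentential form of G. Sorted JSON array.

FIRST iteration:
round 1:
  A via A→a: +{a}
  S via S→A A b: +{a}
  FIRST[S]={a}  FIRST[A]={a}
round 2: (stable)
  FIRST[S]={a}  FIRST[A]={a}

Compute FOLLOW by fixpoint:
initialize: $ ∈ FOLLOW(S)
pass 1:
  A→A b: FOLLOW(A) ⊇ FIRST(b) = {b}; new: +{b}
  S→A A b: FOLLOW(A) ⊇ FIRST(A) = {a}; new: +{a}
  FOLLOW(S)={$}  FOLLOW(A)={a,b}
pass 2: — fixpoint
  FOLLOW(S)={$}  FOLLOW(A)={a,b}

FOLLOW(A) = ["a", "b"]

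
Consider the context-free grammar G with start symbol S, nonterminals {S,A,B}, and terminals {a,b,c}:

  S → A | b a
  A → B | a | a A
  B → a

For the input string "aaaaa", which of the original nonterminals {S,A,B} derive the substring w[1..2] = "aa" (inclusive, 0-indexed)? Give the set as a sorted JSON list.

CNF form of G:
  S -> T0 A | T1 T0 | a
  A -> T0 A | a
  B -> a
  T0 -> a
  T1 -> b

Fill CYK table bottom-up (cells [i..j] with 1 ≤ i ≤ j ≤ 2 only):
  cell(1,1) a: {A,B,S,T0}  orig:{A,B,S}
  cell(2,2) a: {A,B,S,T0}  orig:{A,B,S}
  cell(1,2) aa: {A,S}

Original NTs in T[1,2] deriving "aa": ["A", "S"]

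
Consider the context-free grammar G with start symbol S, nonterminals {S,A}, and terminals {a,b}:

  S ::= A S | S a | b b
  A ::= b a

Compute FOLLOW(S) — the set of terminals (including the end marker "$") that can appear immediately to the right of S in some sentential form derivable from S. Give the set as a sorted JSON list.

FIRST sets, iterate to fixpoint:
pass 1:
  A via A→b a: +{b}
  S via S→A S: +{b}
  FIRST[S]={b}  FIRST[A]={b}
pass 2: (no change)
  FIRST[S]={b}  FIRST[A]={b}

FOLLOW sets:
seed FOLLOW(S) with $
[1]
  S→A S: FOLLOW(A) ⊇ FIRST(S) = {b}; new: +{b}
  S→S a: FOLLOW(S) ⊇ FIRST(a) = {a}; new: +{a}
  FOLLOW[S]={$,a}  FOLLOW[A]={b}
[2] done
  FOLLOW[S]={$,a}  FOLLOW[A]={b}

FOLLOW(S) = ["$", "a"]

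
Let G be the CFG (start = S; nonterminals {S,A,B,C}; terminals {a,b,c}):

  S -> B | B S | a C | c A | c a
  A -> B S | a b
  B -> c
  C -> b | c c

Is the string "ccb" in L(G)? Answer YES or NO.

CNF form of G:
  S -> B S | T0 C | T2 A | T2 T0 | c
  A -> B S | T0 T1
  B -> c
  C -> T2 T2 | b
  T0 -> a
  T1 -> b
  T2 -> c

Fill CYK table bottom-up:
  T[0,0] 'c' = {B,S,T2}  orig:{B,S}
  T[1,1] 'c' = {B,S,T2}  orig:{B,S}
  T[2,2] 'b' = {C,T1}  orig:{C}
  T[0,1] 'cc' = {A,C,S}
  T[1,2] 'cb' = ∅
  T[0,2] 'ccb' = ∅

S ∉ T[0,2] ⇒ NO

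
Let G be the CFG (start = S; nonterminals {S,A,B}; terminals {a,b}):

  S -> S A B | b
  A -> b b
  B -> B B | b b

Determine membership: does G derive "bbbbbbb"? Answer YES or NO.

CNF form of G:
  S -> S X1 | b
  A -> T0 T0
  B -> B B | T0 T0
  T0 -> b
  X1 -> A B

Fill CYK table bottom-up:
  [0..0]={S,T0}  "b"  orig:{S}
  [1..1]={S,T0}  "b"  orig:{S}
  [2..2]={S,T0}  "b"  orig:{S}
  [3..3]={S,T0}  "b"  orig:{S}
  [4..4]={S,T0}  "b"  orig:{S}
  [5..5]={S,T0}  "b"  orig:{S}
  [6..6]={S,T0}  "b"  orig:{S}
  [0..1]={A,B}  "bb"
  [1..2]={A,B}  "bb"
  [2..3]={A,B}  "bb"
  [3..4]={A,B}  "bb"
  [4..5]={A,B}  "bb"
  [5..6]={A,B}  "bb"
  [0..2]=∅  "bbb"
  [1..3]=∅  "bbb"
  [2..4]=∅  "bbb"
  [3..5]=∅  "bbb"
  [4..6]=∅  "bbb"
  [0..3]={B,X1}  "bbbb"  orig:{B}
  [1..4]={B,X1}  "bbbb"  orig:{B}
  [2..5]={B,X1}  "bbbb"  orig:{B}
  [3..6]={B,X1}  "bbbb"  orig:{B}
  [0..4]={S}  "bbbbb"
  [1..5]={S}  "bbbbb"
  [2..6]={S}  "bbbbb"
  [0..5]={B,X1}  "bbbbbb"  orig:{B}
  [1..6]={B,X1}  "bbbbbb"  orig:{B}
  [0..6]={S}  "bbbbbbb"

S ∈ T[0,6] ⇒ YES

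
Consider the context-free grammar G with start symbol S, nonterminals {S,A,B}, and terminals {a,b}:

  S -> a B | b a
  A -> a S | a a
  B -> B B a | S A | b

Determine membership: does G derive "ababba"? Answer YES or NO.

Convert to CNF:
  S -> T0 B | T1 T0
  A -> T0 S | T0 T0
  B -> B X2 | S A | b
  T0 -> a
  T1 -> b
  X2 -> B T0

CYK table (by increasing span):
  [0..0]={T0}  "a"  orig:{}
  [1..1]={B,T1}  "b"  orig:{B}
  [2..2]={T0}  "a"  orig:{}
  [3..3]={B,T1}  "b"  orig:{B}
  [4..4]={B,T1}  "b"  orig:{B}
  [5..5]={T0}  "a"  orig:{}
  [0..1]={S}  "ab"
  [1..2]={S,X2}  "ba"  orig:{S}
  [2..3]={S}  "ab"
  [3..4]=∅  "bb"
  [4..5]={S,X2}  "ba"  orig:{S}
  [0..2]={A}  "aba"
  [1..3]=∅  "bab"
  [2..4]=∅  "abb"
  [3..5]={B}  "bba"
  [0..3]=∅  "abab"
  [1..4]=∅  "babb"
  [2..5]={S}  "abba"
  [0..4]=∅  "ababb"
  [1..5]=∅  "babba"
  [0..5]=∅  "ababba"

S ∉ T[0,5] ⇒ NO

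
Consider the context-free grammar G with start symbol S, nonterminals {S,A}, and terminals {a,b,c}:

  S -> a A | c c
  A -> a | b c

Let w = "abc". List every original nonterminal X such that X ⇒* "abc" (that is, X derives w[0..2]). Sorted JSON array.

Convert to CNF:
  S -> T1 T1 | T2 A
  A -> T0 T1 | a
  T0 -> b
  T1 -> c
  T2 -> a

CYK table (by increasing span), restricted to cells inside w[0..2]:
  T[0,0] 'a' = {A,T2}  orig:{A}
  T[1,1] 'b' = {T0}  orig:{}
  T[2,2] 'c' = {T1}  orig:{}
  T[0,1] 'ab' = ∅
  T[1,2] 'bc' = {A}
  T[0,2] 'abc' = {S}

Original NTs in T[0,2] deriving "abc": ["S"]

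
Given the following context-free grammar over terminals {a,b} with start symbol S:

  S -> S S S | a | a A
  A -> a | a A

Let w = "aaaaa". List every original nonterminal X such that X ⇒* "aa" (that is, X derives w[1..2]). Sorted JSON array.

CNF form of G:
  S -> S X1 | T0 A | a
  A -> T0 A | a
  T0 -> a
  X1 -> S S

Fill CYK table bottom-up — only the sub-triangle for w[1..2]:
  cell(1,1) a: {A,S,T0}  orig:{A,S}
  cell(2,2) a: {A,S,T0}  orig:{A,S}
  cell(1,2) aa: {A,S,X1}  orig:{A,S}

Original NTs in T[1,2] deriving "aa": ["A", "S"]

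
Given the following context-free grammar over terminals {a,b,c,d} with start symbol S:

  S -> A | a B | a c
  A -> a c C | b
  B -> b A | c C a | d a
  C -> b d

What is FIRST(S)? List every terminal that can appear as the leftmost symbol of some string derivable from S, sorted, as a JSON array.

FIRST iteration:
pass 1:
  A via A→a c C: +{a}
  A via A→b: +{b}
  B via B→b A: +{b}
  B via B→c C a: +{c}
  B via B→d a: +{d}
  C via C→b d: +{b}
  S via S→A: +{a,b}
  S: {a,b}  A: {a,b}  B: {b,c,d}  C: {b}
pass 2: done
  S: {a,b}  A: {a,b}  B: {b,c,d}  C: {b}

FIRST(S) = ["a", "b"]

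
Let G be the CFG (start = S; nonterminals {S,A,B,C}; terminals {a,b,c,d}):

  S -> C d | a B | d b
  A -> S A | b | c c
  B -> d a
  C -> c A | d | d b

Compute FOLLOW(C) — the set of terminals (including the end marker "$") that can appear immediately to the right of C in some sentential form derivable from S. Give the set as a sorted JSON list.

Compute FIRST by fixpoint:
iter 1:
  A via A→b: +{b}
  A via A→c c: +{c}
  B via B→d a: +{d}
  C via C→c A: +{c}
  C via C→d: +{d}
  S via S→C d: +{c,d}
  S via S→a B: +{a}
  S: {a,c,d}  A: {b,c}  B: {d}  C: {c,d}
iter 2:
  A via A→S A: +{a,d}
  S: {a,c,d}  A: {a,b,c,d}  B: {d}  C: {c,d}
iter 3: — fixpoint
  S: {a,c,d}  A: {a,b,c,d}  B: {d}  C: {c,d}

FOLLOW iteration:
FOLLOW(S) := {$}
[1]
  A→S A: FOLLOW(S) ⊇ FIRST(A) = {a,b,c,d}; new: +{a,b,c,d}
  S→C d: FOLLOW(C) ⊇ FIRST(d) = {d}; new: +{d}
  S→a B: FOLLOW(B) ⊇ FOLLOW(S) ⊇ {$,a,b,c,d}; new: +{$,a,b,c,d}
  FOLLOW[S]={$,a,b,c,d}  FOLLOW[A]={}  FOLLOW[B]={$,a,b,c,d}  FOLLOW[C]={d}
[2]
  C→c A: FOLLOW(A) ⊇ FOLLOW(C) ⊇ {d}; new: +{d}
  FOLLOW[S]={$,a,b,c,d}  FOLLOW[A]={d}  FOLLOW[B]={$,a,b,c,d}  FOLLOW[C]={d}
[3] — fixpoint
  FOLLOW[S]={$,a,b,c,d}  FOLLOW[A]={d}  FOLLOW[B]={$,a,b,c,d}  FOLLOW[C]={d}

FOLLOW(C) = ["d"]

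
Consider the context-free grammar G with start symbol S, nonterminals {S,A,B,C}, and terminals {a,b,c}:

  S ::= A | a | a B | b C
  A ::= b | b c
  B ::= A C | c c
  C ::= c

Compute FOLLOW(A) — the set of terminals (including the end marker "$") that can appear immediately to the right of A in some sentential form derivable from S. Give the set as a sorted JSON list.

FIRST iteration:
iter 1:
  A via A→b: +{b}
  B via B→A C: +{b}
  B via B→c c: +{c}
  C via C→c: +{c}
  S via S→A: +{b}
  S via S→a: +{a}
  FIRST(S)={a,b}  FIRST(A)={b}  FIRST(B)={b,c}  FIRST(C)={c}
iter 2: (stable)
  FIRST(S)={a,b}  FIRST(A)={b}  FIRST(B)={b,c}  FIRST(C)={c}

FOLLOW sets:
seed FOLLOW(S) with $
[1]
  B→A C: FOLLOW(A) ⊇ FIRST(C) = {c}; new: +{c}
  S→A: FOLLOW(A) ⊇ FOLLOW(S) ⊇ {$}; new: +{$}
  S→a B: FOLLOW(B) ⊇ FOLLOW(S) ⊇ {$}; new: +{$}
  S→b C: FOLLOW(C) ⊇ FOLLOW(S) ⊇ {$}; new: +{$}
  FOLLOW(S)={$}  FOLLOW(A)={$,c}  FOLLOW(B)={$}  FOLLOW(C)={$}
[2] (no change)
  FOLLOW(S)={$}  FOLLOW(A)={$,c}  FOLLOW(B)={$}  FOLLOW(C)={$}

FOLLOW(A) = ["$", "c"]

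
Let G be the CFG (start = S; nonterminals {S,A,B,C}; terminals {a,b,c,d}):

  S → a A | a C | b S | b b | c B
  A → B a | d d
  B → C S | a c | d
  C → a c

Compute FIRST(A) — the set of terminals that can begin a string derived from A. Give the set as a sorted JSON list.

FIRST iteration:
pass 1:
  A via A→d d: +{d}
  B via B→a c: +{a}
  B via B→d: +{d}
  C via C→a c: +{a}
  S via S→a A: +{a}
  S via S→b S: +{b}
  S via S→c B: +{c}
  FIRST(S)={a,b,c}  FIRST(A)={d}  FIRST(B)={a,d}  FIRST(C)={a}
pass 2:
  A via A→B a: +{a}
  FIRST(S)={a,b,c}  FIRST(A)={a,d}  FIRST(B)={a,d}  FIRST(C)={a}
pass 3: — fixpoint
  FIRST(S)={a,b,c}  FIRST(A)={a,d}  FIRST(B)={a,d}  FIRST(C)={a}

FIRST(A) = ["a", "d"]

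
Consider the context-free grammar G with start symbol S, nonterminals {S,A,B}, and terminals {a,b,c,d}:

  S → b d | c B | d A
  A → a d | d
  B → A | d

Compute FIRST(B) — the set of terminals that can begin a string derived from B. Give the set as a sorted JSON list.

Compute FIRST by fixpoint:
round 1:
  A via A→a d: +{a}
  A via A→d: +{d}
  B via B→A: +{a,d}
  S via S→b d: +{b}
  S via S→c B: +{c}
  S via S→d A: +{d}
  FIRST(S)={b,c,d}  FIRST(A)={a,d}  FIRST(B)={a,d}
round 2: (stable)
  FIRST(S)={b,c,d}  FIRST(A)={a,d}  FIRST(B)={a,d}

FIRST(B) = ["a", "d"]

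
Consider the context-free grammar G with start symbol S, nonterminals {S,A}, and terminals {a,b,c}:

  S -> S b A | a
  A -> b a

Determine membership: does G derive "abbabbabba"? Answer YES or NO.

CNF form of G:
  S -> S X2 | a
  A -> T0 T1
  T0 -> b
  T1 -> a
  X2 -> T0 A

CYK table (by increasing span):
  T[0,0] 'a' = {S,T1}  orig:{S}
  T[1,1] 'b' = {T0}  orig:{}
  T[2,2] 'b' = {T0}  orig:{}
  T[3,3] 'a' = {S,T1}  orig:{S}
  T[4,4] 'b' = {T0}  orig:{}
  T[5,5] 'b' = {T0}  orig:{}
  T[6,6] 'a' = {S,T1}  orig:{S}
  T[7,7] 'b' = {T0}  orig:{}
  T[8,8] 'b' = {T0}  orig:{}
  T[9,9] 'a' = {S,T1}  orig:{S}
  T[0,1] 'ab' = ∅
  T[1,2] 'bb' = ∅
  T[2,3] 'ba' = {A}
  T[3,4] 'ab' = ∅
  T[4,5] 'bb' = ∅
  T[5,6] 'ba' = {A}
  T[6,7] 'ab' = ∅
  T[7,8] 'bb' = ∅
  T[8,9] 'ba' = {A}
  T[0,2] 'abb' = ∅
  T[1,3] 'bba' = {X2}  orig:{}
  T[2,4] 'bab' = ∅
  T[3,5] 'abb' = ∅
  T[4,6] 'bba' = {X2}  orig:{}
  T[5,7] 'bab' = ∅
  T[6,8] 'abb' = ∅
  T[7,9] 'bba' = {X2}  orig:{}
  T[0,3] 'abba' = {S}
  T[1,4] 'bbab' = ∅
  T[2,5] 'babb' = ∅
  T[3,6] 'abba' = {S}
  T[4,7] 'bbab' = ∅
  T[5,8] 'babb' = ∅
  T[6,9] 'abba' = {S}
  T[0,4] 'abbab' = ∅
  T[1,5] 'bbabb' = ∅
  T[2,6] 'babba' = ∅
  T[3,7] 'abbab' = ∅
  T[4,8] 'bbabb' = ∅
  T[5,9] 'babba' = ∅
  T[0,5] 'abbabb' = ∅
  T[1,6] 'bbabba' = ∅
  T[2,7] 'babbab' = ∅
  T[3,8] 'abbabb' = ∅
  T[4,9] 'bbabba' = ∅
  T[0,6] 'abbabba' = {S}
  T[1,7] 'bbabbab' = ∅
  T[2,8] 'babbabb' = ∅
  T[3,9] 'abbabba' = {S}
  T[0,7] 'abbabbab' = ∅
  T[1,8] 'bbabbabb' = ∅
  T[2,9] 'babbabba' = ∅
  T[0,8] 'abbabbabb' = ∅
  T[1,9] 'bbabbabba' = ∅
  T[0,9] 'abbabbabba' = {S}

S ∈ T[0,9] ⇒ YES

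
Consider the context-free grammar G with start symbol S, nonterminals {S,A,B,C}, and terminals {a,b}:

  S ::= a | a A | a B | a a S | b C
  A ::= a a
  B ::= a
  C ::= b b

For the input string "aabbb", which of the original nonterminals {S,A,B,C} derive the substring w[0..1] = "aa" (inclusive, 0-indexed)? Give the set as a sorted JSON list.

CNF form of G:
  S -> T0 A | T0 B | T0 X2 | T1 C | a
  A -> T0 T0
  B -> a
  C -> T1 T1
  T0 -> a
  T1 -> b
  X2 -> T0 S

Fill CYK table bottom-up — only the sub-triangle for w[0..1]:
  T[0,0] 'a' = {B,S,T0}  orig:{B,S}
  T[1,1] 'a' = {B,S,T0}  orig:{B,S}
  T[0,1] 'aa' = {A,S,X2}  orig:{A,S}

Original NTs in T[0,1] deriving "aa": ["A", "S"]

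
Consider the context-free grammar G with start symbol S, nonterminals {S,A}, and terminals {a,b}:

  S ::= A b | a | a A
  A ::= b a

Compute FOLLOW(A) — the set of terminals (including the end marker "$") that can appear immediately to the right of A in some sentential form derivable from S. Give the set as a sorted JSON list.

FIRST iteration:
pass 1:
  A via A→b a: +{b}
  S via S→A b: +{b}
  S via S→a: +{a}
  FIRST(S)={a,b}  FIRST(A)={b}
pass 2: done
  FIRST(S)={a,b}  FIRST(A)={b}

FOLLOW iteration:
initialize: $ ∈ FOLLOW(S)
iter 1:
  S→A b: FOLLOW(A) ⊇ FIRST(b) = {b}; new: +{b}
  S→a A: FOLLOW(A) ⊇ FOLLOW(S) ⊇ {$}; new: +{$}
  FOLLOW(S)={$}  FOLLOW(A)={$,b}
iter 2: (stable)
  FOLLOW(S)={$}  FOLLOW(A)={$,b}

FOLLOW(A) = ["$", "b"]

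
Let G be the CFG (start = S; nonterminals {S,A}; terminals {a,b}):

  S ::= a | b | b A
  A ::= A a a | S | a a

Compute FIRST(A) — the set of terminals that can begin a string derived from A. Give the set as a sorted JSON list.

FIRST iteration:
pass 1:
  A via A→a a: +{a}
  S via S→a: +{a}
  S via S→b: +{b}
  S: {a,b}  A: {a}
pass 2:
  A via A→S: +{b}
  S: {a,b}  A: {a,b}
pass 3: — fixpoint
  S: {a,b}  A: {a,b}

FIRST(A) = ["a", "b"]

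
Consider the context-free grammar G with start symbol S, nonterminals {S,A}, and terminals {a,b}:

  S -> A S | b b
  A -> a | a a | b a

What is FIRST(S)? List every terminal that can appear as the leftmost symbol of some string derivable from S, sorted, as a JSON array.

FIRST iteration:
pass 1:
  A via A→a: +{a}
  A via A→b a: +{b}
  S via S→A S: +{a,b}
  FIRST(S)={a,b}  FIRST(A)={a,b}
pass 2: done
  FIRST(S)={a,b}  FIRST(A)={a,b}

FIRST(S) = ["a", "b"]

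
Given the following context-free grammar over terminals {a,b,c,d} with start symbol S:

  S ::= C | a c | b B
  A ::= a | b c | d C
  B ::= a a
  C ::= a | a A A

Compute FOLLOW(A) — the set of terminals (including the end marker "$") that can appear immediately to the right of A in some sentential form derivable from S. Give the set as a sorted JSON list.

FIRST sets, iterate to fixpoint:
round 1:
  A via A→a: +{a}
  A via A→b c: +{b}
  A via A→d C: +{d}
  B via B→a a: +{a}
  C via C→a: +{a}
  S via S→C: +{a}
  S via S→b B: +{b}
  S: {a,b}  A: {a,b,d}  B: {a}  C: {a}
round 2: (stable)
  S: {a,b}  A: {a,b,d}  B: {a}  C: {a}

FOLLOW iteration:
FOLLOW(S) := {$}
pass 1:
  C→a A A: FOLLOW(A) ⊇ FIRST(A) = {a,b,d}; new: +{a,b,d}
  S→C: FOLLOW(C) ⊇ FOLLOW(S) ⊇ {$}; new: +{$}
  S→b B: FOLLOW(B) ⊇ FOLLOW(S) ⊇ {$}; new: +{$}
  FOLLOW[S]={$}  FOLLOW[A]={a,b,d}  FOLLOW[B]={$}  FOLLOW[C]={$}
pass 2:
  A→d C: FOLLOW(C) ⊇ FOLLOW(A) ⊇ {a,b,d}; new: +{a,b,d}
  C→a A A: FOLLOW(A) ⊇ FOLLOW(C) ⊇ {$,a,b,d}; new: +{$}
  FOLLOW[S]={$}  FOLLOW[A]={$,a,b,d}  FOLLOW[B]={$}  FOLLOW[C]={$,a,b,d}
pass 3: done
  FOLLOW[S]={$}  FOLLOW[A]={$,a,b,d}  FOLLOW[B]={$}  FOLLOW[C]={$,a,b,d}

FOLLOW(A) = ["$", "a", "b", "d"]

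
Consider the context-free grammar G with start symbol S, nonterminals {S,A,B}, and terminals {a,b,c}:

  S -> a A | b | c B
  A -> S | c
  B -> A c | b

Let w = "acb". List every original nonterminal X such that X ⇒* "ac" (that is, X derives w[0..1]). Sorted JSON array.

Convert to CNF:
  S -> T0 A | T1 B | b
  A -> T0 A | T1 B | b | c
  B -> A T1 | b
  T0 -> a
  T1 -> c

CYK fill — only the sub-triangle for w[0..1]:
  cell(0,0) a: {T0}  orig:{}
  cell(1,1) c: {A,T1}  orig:{A}
  cell(0,1) ac: {A,S}

Original NTs in T[0,1] deriving "ac": ["A", "S"]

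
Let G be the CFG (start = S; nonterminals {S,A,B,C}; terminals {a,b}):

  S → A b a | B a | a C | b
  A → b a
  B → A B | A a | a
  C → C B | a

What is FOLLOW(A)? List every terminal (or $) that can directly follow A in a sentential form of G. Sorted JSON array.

Compute FIRST by fixpoint:
iter 1:
  A via A→b a: +{b}
  B via B→A B: +{b}
  B via B→a: +{a}
  C via C→a: +{a}
  S via S→A b a: +{b}
  S via S→B a: +{a}
  S: {a,b}  A: {b}  B: {a,b}  C: {a}
iter 2: — fixpoint
  S: {a,b}  A: {b}  B: {a,b}  C: {a}

FOLLOW iteration:
seed FOLLOW(S) with $
pass 1:
  B→A B: FOLLOW(A) ⊇ FIRST(B) = {a,b}; new: +{a,b}
  C→C B: FOLLOW(C) ⊇ FIRST(B) = {a,b}; new: +{a,b}
  C→C B: FOLLOW(B) ⊇ FOLLOW(C) ⊇ {a,b}; new: +{a,b}
  S→a C: FOLLOW(C) ⊇ FOLLOW(S) ⊇ {$}; new: +{$}
  FOLLOW[S]={$}  FOLLOW[A]={a,b}  FOLLOW[B]={a,b}  FOLLOW[C]={$,a,b}
pass 2:
  C→C B: FOLLOW(B) ⊇ FOLLOW(C) ⊇ {$,a,b}; new: +{$}
  FOLLOW[S]={$}  FOLLOW[A]={a,b}  FOLLOW[B]={$,a,b}  FOLLOW[C]={$,a,b}
pass 3: — fixpoint
  FOLLOW[S]={$}  FOLLOW[A]={a,b}  FOLLOW[B]={$,a,b}  FOLLOW[C]={$,a,b}

FOLLOW(A) = ["a", "b"]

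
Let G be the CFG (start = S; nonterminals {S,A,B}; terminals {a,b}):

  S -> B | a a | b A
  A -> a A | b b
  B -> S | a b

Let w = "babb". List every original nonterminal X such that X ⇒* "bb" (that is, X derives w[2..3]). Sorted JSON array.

Convert to CNF:
  S -> T0 T0 | T0 T1 | T1 A
  A -> T0 A | T1 T1
  B -> T0 T0 | T0 T1 | T1 A
  T0 -> a
  T1 -> b

Fill CYK table bottom-up — only the sub-triangle for w[2..3]:
  cell(2,2) b: {T1}  orig:{}
  cell(3,3) b: {T1}  orig:{}
  cell(2,3) bb: {A}

Original NTs in T[2,3] deriving "bb": ["A"]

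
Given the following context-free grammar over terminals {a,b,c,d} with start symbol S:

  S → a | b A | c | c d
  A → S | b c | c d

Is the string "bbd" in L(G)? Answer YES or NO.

CNF form of G:
  S -> T0 A | T1 T2 | a | c
  A -> T0 A | T0 T1 | T1 T2 | a | c
  T0 -> b
  T1 -> c
  T2 -> d

CYK table (by increasing span):
  [0..0]={T0}  "b"  orig:{}
  [1..1]={T0}  "b"  orig:{}
  [2..2]={T2}  "d"  orig:{}
  [0..1]=∅  "bb"
  [1..2]=∅  "bd"
  [0..2]=∅  "bbd"

S ∉ T[0,2] ⇒ NO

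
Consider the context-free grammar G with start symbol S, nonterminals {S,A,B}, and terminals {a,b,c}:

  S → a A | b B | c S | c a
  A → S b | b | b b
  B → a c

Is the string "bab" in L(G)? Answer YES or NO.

CNF form of G:
  S -> T0 B | T1 A | T2 S | T2 T1
  A -> S T0 | T0 T0 | b
  B -> T1 T2
  T0 -> b
  T1 -> a
  T2 -> c

Fill CYK table bottom-up:
  [0..0]={A,T0}  "b"  orig:{A}
  [1..1]={T1}  "a"  orig:{}
  [2..2]={A,T0}  "b"  orig:{A}
  [0..1]=∅  "ba"
  [1..2]={S}  "ab"
  [0..2]=∅  "bab"

S ∉ T[0,2] ⇒ NO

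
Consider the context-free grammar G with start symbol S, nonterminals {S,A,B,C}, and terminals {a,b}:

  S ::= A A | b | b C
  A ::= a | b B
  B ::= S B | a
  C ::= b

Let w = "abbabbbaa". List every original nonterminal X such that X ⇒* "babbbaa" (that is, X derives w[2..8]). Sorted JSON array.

Convert to CNF:
  S -> A A | T0 C | b
  A -> T0 B | a
  B -> S B | a
  C -> b
  T0 -> b

CYK table (by increasing span), restricted to cells inside w[2..8]:
  [2..2]={C,S,T0}  "b"  orig:{C,S}
  [3..3]={A,B}  "a"
  [4..4]={C,S,T0}  "b"  orig:{C,S}
  [5..5]={C,S,T0}  "b"  orig:{C,S}
  [6..6]={C,S,T0}  "b"  orig:{C,S}
  [7..7]={A,B}  "a"
  [8..8]={A,B}  "a"
  [2..3]={A,B}  "ba"
  [3..4]=∅  "ab"
  [4..5]={S}  "bb"
  [5..6]={S}  "bb"
  [6..7]={A,B}  "ba"
  [7..8]={S}  "aa"
  [2..4]=∅  "bab"
  [3..5]=∅  "abb"
  [4..6]=∅  "bbb"
  [5..7]={A,B}  "bba"
  [6..8]={S}  "baa"
  [2..5]=∅  "babb"
  [3..6]=∅  "abbb"
  [4..7]={A,B}  "bbba"
  [5..8]={S}  "bbaa"
  [2..6]=∅  "babbb"
  [3..7]={S}  "abbba"
  [4..8]={S}  "bbbaa"
  [2..7]={S}  "babbba"
  [3..8]={B}  "abbbaa"
  [2..8]={A,B}  "babbbaa"

Original NTs in T[2,8] deriving "babbbaa": ["A", "B"]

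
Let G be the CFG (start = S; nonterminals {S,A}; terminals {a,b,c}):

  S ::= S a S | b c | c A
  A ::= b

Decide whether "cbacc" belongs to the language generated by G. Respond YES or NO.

Convert to CNF:
  S -> S X3 | T1 T2 | T2 A
  A -> b
  T0 -> a
  T1 -> b
  T2 -> c
  X3 -> T0 S

CYK fill:
  cell(0,0) c: {T2}  orig:{}
  cell(1,1) b: {A,T1}  orig:{A}
  cell(2,2) a: {T0}  orig:{}
  cell(3,3) c: {T2}  orig:{}
  cell(4,4) c: {T2}  orig:{}
  cell(0,1) cb: {S}
  cell(1,2) ba: ∅
  cell(2,3) ac: ∅
  cell(3,4) cc: ∅
  cell(0,2) cba: ∅
  cell(1,3) bac: ∅
  cell(2,4) acc: ∅
  cell(0,3) cbac: ∅
  cell(1,4) bacc: ∅
  cell(0,4) cbacc: ∅

S ∉ T[0,4] ⇒ NO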